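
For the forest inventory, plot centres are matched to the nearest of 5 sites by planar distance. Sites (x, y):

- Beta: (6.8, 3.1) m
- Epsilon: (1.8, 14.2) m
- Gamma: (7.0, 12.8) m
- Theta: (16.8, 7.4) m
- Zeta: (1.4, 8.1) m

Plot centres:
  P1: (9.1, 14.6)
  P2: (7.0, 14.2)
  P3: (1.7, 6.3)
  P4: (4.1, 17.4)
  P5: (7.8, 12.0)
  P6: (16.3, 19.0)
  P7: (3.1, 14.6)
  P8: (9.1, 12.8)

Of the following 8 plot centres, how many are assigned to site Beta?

P1 → Gamma
P2 → Gamma
P3 → Zeta
P4 → Epsilon
P5 → Gamma
P6 → Gamma
P7 → Epsilon
P8 → Gamma
0 of the 8 go to Beta.

0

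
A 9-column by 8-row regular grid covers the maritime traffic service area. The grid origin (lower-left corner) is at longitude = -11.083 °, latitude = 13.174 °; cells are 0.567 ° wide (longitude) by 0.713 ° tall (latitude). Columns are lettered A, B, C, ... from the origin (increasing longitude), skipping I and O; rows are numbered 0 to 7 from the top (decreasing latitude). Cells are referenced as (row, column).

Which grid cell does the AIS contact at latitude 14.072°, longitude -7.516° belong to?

(6, G)

Column index: ⌊(-7.516 − -11.083) / 0.567⌋ = ⌊6.291⌋ = 6 → column G
Row offset from origin: ⌊(14.072 − 13.174) / 0.713⌋ = ⌊1.259⌋ = 1 → row 6 (counted from top)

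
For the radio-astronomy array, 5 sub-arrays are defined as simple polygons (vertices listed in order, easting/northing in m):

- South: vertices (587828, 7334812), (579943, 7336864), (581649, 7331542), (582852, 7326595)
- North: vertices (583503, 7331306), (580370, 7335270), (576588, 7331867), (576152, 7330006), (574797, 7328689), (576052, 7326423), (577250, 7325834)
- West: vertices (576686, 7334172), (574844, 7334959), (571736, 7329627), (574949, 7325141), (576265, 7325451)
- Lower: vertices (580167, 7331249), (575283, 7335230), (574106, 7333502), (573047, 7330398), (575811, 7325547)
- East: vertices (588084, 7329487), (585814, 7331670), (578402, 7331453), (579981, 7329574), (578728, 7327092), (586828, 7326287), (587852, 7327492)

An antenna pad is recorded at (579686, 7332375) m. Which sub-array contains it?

North

Cast a ray rightward from (579686, 7332375). For each polygon, the edges (by vertex number in listed order) whose endpoints lie on opposite sides of northing = 7332375, where each meets that height, and whether that is right or left of the point:
South: 2–3 at easting≈581382.0 (right), 4–1 at easting≈586352.2 (right) → 2 crossings.
North: 1–2 at easting≈582658.1 (right), 2–3 at easting≈577152.6 (left) → 1 crossing.
West: 2–3 at easting≈573337.8 (left), 5–1 at easting≈576599.3 (left) → 0 crossings.
Lower: 1–2 at easting≈578785.6 (left), 3–4 at easting≈573721.5 (left) → 0 crossings.
East: no edge straddles that height → 0 crossings.
Only North has an odd count, so the point is inside North.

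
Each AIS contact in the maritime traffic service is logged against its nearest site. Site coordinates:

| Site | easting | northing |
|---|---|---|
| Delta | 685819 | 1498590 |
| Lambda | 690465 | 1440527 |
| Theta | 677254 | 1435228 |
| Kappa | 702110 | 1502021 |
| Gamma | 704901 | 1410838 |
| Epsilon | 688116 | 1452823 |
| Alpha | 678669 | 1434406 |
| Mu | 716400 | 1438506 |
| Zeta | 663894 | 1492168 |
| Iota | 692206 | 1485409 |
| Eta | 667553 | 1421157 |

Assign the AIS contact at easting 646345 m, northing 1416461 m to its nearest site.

Squared distances to each site:
Delta: 8303369317.000; Lambda: 2525746756.000; Theta: 1307566570.000; Kappa: 10430248825.000; Gamma: 3460423265.000; Epsilon: 3067011485.000; Alpha: 1366864001.000; Mu: 5393685050.000; Zeta: 6039517250.000; Iota: 6857058025.000; Eta: 471831680.000.
Minimum at Eta.

Eta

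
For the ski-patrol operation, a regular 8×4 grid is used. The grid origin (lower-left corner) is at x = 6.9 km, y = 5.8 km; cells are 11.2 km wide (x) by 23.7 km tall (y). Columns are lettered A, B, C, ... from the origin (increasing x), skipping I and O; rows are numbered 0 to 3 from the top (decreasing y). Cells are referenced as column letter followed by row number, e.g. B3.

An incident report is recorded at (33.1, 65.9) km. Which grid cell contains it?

C1

Column index: ⌊(33.1 − 6.9) / 11.2⌋ = ⌊2.339⌋ = 2 → column C
Row offset from origin: ⌊(65.9 − 5.8) / 23.7⌋ = ⌊2.536⌋ = 2 → row 1 (counted from top)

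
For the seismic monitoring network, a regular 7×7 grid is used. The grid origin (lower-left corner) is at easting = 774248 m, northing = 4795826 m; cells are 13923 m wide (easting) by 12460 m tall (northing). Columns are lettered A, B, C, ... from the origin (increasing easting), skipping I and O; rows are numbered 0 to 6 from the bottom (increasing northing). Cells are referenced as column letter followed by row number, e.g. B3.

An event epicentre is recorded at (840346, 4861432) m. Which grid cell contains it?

E5

Column index: ⌊(840346 − 774248) / 13923⌋ = ⌊4.747⌋ = 4 → column E
Row offset from origin: ⌊(4861432 − 4795826) / 12460⌋ = ⌊5.265⌋ = 5 → row 5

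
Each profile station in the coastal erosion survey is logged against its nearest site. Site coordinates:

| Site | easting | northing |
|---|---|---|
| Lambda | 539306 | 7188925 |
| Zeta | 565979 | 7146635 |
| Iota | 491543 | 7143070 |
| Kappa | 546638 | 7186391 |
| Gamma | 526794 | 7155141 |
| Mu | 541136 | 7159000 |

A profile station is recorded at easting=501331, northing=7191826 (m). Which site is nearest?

Squared distances to each site:
Lambda: 1450516426.000; Zeta: 6221590385.000; Iota: 2472952480.000; Kappa: 2082263474.000; Gamma: 1994153594.000; Mu: 2661984301.000.
Minimum at Lambda.

Lambda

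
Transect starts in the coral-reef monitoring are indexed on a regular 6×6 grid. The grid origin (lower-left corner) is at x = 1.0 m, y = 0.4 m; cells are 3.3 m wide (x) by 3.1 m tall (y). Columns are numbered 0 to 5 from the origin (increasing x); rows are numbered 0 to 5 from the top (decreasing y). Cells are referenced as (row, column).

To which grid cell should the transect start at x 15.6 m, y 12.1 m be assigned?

(2, 4)

Column index: ⌊(15.6 − 1.0) / 3.3⌋ = ⌊4.424⌋ = 4
Row offset from origin: ⌊(12.1 − 0.4) / 3.1⌋ = ⌊3.774⌋ = 3 → row 2 (counted from top)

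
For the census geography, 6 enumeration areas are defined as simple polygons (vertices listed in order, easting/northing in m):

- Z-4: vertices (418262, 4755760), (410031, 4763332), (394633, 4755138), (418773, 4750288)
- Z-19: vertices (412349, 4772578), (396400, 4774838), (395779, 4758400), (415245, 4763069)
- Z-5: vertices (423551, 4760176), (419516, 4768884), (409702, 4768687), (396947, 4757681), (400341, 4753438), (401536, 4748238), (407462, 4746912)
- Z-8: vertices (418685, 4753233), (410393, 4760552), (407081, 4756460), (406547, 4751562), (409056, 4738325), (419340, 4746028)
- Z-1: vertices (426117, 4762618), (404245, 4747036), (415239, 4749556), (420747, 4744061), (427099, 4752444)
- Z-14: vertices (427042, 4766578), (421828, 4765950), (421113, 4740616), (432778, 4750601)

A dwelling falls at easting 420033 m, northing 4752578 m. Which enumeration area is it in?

Z-1

Cast a ray rightward from (420033, 4752578). For each polygon, the edges (by vertex number in listed order) whose endpoints lie on opposite sides of northing = 4752578, where each meets that height, and whether that is right or left of the point:
Z-4: 3–4 at easting≈407374.9 (left), 4–1 at easting≈418559.1 (left) → 0 crossings.
Z-19: no edge straddles that height → 0 crossings.
Z-5: 5–6 at easting≈400538.6 (left), 7–1 at easting≈414334.8 (left) → 0 crossings.
Z-8: 3–4 at easting≈406657.8 (left), 6–1 at easting≈418744.5 (left) → 0 crossings.
Z-1: 1–2 at easting≈412024.1 (left), 5–1 at easting≈427086.1 (right) → 1 crossing.
Z-14: 2–3 at easting≈421450.6 (right), 4–1 at easting≈432068.2 (right) → 2 crossings.
Only Z-1 has an odd count, so the point is inside Z-1.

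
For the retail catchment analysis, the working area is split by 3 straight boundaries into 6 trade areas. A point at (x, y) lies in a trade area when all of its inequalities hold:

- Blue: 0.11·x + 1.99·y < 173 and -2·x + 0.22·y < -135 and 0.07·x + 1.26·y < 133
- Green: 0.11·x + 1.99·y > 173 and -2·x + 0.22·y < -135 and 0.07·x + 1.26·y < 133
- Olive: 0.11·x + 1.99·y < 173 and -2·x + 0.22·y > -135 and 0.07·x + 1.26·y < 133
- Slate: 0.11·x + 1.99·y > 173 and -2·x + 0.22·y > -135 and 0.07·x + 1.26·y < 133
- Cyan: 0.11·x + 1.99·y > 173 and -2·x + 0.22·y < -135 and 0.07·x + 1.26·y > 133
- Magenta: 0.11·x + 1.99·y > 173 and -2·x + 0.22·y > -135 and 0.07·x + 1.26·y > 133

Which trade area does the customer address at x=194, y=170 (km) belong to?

0.11·194 + 1.99·170 = 359.640, which is > 173
-2·194 + 0.22·170 = -350.600, which is < -135
0.07·194 + 1.26·170 = 227.780, which is > 133
This sign pattern matches Cyan.

Cyan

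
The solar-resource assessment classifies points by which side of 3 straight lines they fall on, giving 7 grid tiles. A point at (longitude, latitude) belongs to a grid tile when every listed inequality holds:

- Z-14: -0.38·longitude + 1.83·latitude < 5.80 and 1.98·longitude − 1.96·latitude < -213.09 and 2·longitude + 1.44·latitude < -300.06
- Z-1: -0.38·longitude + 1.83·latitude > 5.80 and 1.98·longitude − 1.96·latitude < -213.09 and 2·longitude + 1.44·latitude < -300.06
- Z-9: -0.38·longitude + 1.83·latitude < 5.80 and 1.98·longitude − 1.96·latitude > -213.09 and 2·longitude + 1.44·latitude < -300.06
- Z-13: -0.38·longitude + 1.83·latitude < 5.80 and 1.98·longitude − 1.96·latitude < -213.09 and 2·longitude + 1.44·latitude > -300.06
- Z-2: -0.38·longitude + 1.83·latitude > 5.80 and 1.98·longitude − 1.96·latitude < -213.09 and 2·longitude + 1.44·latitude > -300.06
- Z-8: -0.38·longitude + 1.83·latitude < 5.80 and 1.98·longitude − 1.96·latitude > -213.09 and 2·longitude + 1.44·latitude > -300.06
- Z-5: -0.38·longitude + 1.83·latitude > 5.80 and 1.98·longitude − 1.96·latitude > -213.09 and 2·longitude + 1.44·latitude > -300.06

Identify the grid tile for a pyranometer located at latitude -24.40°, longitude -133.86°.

Z-1

-0.38·-133.86 + 1.83·-24.40 = 6.215, which is > 5.80
1.98·-133.86 − 1.96·-24.40 = -217.219, which is < -213.09
2·-133.86 + 1.44·-24.40 = -302.856, which is < -300.06
This sign pattern matches Z-1.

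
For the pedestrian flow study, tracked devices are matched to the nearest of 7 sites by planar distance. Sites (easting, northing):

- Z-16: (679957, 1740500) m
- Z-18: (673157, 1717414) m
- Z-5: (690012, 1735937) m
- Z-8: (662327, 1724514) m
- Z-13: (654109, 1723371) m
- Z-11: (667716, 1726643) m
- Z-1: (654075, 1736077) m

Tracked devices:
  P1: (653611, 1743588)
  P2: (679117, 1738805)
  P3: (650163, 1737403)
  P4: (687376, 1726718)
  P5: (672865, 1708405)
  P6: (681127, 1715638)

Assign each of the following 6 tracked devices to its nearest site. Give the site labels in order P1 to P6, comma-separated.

P1 → Z-1 (d²=56630417.00)
P2 → Z-16 (d²=3578625.00)
P3 → Z-1 (d²=17062020.00)
P4 → Z-5 (d²=91938457.00)
P5 → Z-18 (d²=81247345.00)
P6 → Z-18 (d²=66675076.00)

Z-1, Z-16, Z-1, Z-5, Z-18, Z-18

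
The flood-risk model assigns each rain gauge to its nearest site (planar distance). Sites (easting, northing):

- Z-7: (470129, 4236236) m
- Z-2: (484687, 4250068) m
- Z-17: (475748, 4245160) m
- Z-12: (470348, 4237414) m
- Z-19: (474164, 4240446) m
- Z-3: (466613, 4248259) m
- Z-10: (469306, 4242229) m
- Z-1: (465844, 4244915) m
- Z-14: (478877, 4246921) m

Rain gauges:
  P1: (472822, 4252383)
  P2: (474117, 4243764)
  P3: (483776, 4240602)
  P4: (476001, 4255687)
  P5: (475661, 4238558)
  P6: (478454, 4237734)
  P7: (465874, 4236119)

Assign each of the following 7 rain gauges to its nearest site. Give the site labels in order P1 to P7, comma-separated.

Z-3, Z-17, Z-14, Z-14, Z-19, Z-19, Z-7

P1 → Z-3 (d²=55559057.00)
P2 → Z-17 (d²=4608977.00)
P3 → Z-14 (d²=63929962.00)
P4 → Z-14 (d²=85114132.00)
P5 → Z-19 (d²=5805553.00)
P6 → Z-19 (d²=25759044.00)
P7 → Z-7 (d²=18118714.00)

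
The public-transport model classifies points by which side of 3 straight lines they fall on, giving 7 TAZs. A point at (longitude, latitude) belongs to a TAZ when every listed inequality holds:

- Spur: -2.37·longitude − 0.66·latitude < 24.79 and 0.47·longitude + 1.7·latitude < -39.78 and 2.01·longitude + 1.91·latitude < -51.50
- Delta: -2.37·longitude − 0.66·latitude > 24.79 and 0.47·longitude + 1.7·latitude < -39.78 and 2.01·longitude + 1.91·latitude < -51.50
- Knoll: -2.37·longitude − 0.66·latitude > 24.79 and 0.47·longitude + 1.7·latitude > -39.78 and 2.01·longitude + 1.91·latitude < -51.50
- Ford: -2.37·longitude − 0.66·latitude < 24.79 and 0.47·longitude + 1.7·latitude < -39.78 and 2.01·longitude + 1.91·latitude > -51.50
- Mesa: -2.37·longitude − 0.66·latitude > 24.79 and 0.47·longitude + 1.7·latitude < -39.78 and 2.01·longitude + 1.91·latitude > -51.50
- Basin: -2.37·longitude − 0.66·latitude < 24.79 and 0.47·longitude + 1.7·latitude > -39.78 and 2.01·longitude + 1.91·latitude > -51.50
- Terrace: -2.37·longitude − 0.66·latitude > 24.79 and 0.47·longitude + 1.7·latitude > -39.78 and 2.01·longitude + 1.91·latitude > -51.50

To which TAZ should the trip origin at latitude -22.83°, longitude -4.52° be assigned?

Delta

-2.37·-4.52 − 0.66·-22.83 = 25.780, which is > 24.79
0.47·-4.52 + 1.7·-22.83 = -40.935, which is < -39.78
2.01·-4.52 + 1.91·-22.83 = -52.690, which is < -51.50
This sign pattern matches Delta.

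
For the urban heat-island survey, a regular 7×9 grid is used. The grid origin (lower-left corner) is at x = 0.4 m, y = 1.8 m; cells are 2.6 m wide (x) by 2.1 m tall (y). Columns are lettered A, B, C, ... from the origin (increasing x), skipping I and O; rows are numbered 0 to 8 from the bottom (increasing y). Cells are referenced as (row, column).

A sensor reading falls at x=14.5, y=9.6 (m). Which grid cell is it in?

(3, F)

Column index: ⌊(14.5 − 0.4) / 2.6⌋ = ⌊5.423⌋ = 5 → column F
Row offset from origin: ⌊(9.6 − 1.8) / 2.1⌋ = ⌊3.714⌋ = 3 → row 3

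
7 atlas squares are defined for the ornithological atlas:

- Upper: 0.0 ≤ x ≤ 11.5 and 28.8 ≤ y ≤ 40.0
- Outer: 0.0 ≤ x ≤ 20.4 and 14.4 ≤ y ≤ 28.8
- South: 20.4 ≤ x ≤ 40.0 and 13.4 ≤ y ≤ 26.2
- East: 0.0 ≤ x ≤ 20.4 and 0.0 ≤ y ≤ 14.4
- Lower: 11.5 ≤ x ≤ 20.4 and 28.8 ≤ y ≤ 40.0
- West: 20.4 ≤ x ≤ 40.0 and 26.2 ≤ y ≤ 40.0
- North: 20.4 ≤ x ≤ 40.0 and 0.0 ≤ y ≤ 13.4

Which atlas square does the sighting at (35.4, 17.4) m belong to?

South

The point has x = 35.4 and y = 17.4.
Only South satisfies 20.4 ≤ x ≤ 40.0 and 13.4 ≤ y ≤ 26.2.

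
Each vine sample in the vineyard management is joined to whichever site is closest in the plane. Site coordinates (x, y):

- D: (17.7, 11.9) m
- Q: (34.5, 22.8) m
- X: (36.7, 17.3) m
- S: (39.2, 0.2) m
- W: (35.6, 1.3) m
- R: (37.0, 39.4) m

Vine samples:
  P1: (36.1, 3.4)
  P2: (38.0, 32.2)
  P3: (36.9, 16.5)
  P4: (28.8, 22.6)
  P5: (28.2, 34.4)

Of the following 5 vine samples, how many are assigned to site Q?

P1 → W
P2 → R
P3 → X
P4 → Q
P5 → R
1 of the 5 goes to Q.

1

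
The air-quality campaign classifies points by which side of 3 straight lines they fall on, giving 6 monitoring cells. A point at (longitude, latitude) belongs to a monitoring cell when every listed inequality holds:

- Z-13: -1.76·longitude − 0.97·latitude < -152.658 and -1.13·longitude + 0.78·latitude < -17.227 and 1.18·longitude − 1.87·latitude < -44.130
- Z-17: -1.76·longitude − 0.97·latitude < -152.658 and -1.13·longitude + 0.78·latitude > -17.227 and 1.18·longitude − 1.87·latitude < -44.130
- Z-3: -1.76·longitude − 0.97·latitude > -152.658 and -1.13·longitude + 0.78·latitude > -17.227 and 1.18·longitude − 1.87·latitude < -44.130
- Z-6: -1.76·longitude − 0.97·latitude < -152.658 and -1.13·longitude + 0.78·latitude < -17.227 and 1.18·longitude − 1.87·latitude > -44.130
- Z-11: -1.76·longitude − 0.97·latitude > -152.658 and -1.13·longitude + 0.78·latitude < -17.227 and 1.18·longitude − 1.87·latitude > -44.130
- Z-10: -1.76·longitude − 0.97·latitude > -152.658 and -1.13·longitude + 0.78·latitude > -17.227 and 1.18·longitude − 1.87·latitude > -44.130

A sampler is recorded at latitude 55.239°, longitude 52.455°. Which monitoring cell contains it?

-1.76·52.455 − 0.97·55.239 = -145.903, which is > -152.658
-1.13·52.455 + 0.78·55.239 = -16.188, which is > -17.227
1.18·52.455 − 1.87·55.239 = -41.400, which is > -44.130
This sign pattern matches Z-10.

Z-10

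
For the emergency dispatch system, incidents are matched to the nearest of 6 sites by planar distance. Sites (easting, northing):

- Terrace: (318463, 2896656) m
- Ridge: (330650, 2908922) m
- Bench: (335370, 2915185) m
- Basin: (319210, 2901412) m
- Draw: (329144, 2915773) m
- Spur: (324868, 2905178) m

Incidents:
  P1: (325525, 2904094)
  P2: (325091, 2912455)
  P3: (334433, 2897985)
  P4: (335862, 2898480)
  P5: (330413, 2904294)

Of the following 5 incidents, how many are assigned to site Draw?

1

P1 → Spur
P2 → Draw
P3 → Ridge
P4 → Ridge
P5 → Ridge
1 of the 5 goes to Draw.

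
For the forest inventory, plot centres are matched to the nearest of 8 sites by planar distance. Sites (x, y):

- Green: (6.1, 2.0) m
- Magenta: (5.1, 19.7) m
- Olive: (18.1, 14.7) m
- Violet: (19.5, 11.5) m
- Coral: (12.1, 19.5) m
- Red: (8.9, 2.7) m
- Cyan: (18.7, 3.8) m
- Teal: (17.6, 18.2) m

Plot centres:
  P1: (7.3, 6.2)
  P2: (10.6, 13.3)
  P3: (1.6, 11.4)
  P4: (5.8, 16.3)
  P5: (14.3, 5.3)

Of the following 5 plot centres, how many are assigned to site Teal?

0

P1 → Red
P2 → Coral
P3 → Magenta
P4 → Magenta
P5 → Cyan
0 of the 5 go to Teal.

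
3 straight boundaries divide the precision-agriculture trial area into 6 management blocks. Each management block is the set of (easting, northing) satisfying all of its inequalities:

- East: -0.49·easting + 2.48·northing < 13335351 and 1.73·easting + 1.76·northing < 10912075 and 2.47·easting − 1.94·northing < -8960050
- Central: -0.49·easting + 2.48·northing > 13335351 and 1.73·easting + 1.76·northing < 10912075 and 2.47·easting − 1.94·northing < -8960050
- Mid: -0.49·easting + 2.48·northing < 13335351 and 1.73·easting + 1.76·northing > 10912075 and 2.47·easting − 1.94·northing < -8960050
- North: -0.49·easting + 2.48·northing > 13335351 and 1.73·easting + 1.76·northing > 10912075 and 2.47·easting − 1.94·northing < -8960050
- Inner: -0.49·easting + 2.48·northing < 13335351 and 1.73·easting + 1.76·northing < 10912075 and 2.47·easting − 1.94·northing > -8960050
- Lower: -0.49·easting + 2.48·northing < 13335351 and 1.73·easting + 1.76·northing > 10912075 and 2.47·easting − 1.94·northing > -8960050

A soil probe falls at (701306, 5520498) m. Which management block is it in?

-0.49·701306 + 2.48·5520498 = 13347195.100, which is > 13335351
1.73·701306 + 1.76·5520498 = 10929335.860, which is > 10912075
2.47·701306 − 1.94·5520498 = -8977540.300, which is < -8960050
This sign pattern matches North.

North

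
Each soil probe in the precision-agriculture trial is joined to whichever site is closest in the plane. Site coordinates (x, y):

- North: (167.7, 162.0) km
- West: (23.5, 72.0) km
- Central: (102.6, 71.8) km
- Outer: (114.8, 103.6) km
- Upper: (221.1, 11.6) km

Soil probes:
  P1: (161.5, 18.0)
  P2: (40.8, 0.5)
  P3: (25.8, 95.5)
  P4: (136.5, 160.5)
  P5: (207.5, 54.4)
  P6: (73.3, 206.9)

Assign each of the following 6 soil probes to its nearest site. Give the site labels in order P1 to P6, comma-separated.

P1 → Upper (d²=3593.12)
P2 → West (d²=5411.54)
P3 → West (d²=557.54)
P4 → North (d²=975.69)
P5 → Upper (d²=2016.80)
P6 → North (d²=10927.37)

Upper, West, West, North, Upper, North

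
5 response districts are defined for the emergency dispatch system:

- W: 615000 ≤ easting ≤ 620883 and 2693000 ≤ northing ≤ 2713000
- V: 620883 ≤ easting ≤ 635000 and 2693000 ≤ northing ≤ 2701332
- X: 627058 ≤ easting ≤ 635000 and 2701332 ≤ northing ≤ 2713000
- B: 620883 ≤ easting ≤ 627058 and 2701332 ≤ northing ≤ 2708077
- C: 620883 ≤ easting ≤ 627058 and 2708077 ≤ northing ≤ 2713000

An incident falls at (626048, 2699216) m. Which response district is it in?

The point has easting = 626048 and northing = 2699216.
Only V satisfies 620883 ≤ easting ≤ 635000 and 2693000 ≤ northing ≤ 2701332.

V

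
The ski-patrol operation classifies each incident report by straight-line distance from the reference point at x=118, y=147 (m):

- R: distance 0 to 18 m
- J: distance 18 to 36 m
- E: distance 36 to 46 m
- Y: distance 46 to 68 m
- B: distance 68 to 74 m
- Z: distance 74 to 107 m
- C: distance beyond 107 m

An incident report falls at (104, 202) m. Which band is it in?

Distance = √((104−118)² + (202−147)²) = √(196.000 + 3025.000) = 56.754 m.
46 ≤ 56.754 < 68 → Y.

Y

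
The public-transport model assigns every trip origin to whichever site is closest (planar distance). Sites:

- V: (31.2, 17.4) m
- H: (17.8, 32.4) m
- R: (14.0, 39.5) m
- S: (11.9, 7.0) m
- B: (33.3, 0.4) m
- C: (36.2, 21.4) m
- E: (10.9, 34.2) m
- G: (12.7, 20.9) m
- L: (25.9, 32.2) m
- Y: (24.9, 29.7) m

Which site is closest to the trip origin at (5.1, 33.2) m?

Squared distances to each site:
V: 930.850; H: 161.930; R: 118.900; S: 732.680; B: 1871.080; C: 1106.450; E: 34.640; G: 209.050; L: 433.640; Y: 404.290.
Minimum at E.

E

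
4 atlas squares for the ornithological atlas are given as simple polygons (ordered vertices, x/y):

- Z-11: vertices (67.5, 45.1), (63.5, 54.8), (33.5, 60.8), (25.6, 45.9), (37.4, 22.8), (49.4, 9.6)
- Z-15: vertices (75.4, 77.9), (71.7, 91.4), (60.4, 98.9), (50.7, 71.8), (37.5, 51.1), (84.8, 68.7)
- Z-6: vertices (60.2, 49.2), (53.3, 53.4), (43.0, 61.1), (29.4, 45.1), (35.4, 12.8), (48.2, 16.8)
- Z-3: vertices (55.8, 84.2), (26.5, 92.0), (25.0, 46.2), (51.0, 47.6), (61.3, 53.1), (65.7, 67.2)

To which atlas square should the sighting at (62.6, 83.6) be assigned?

Z-15

Cast a ray rightward from (62.6, 83.6). For each polygon, the edges (by vertex number in listed order) whose endpoints lie on opposite sides of y = 83.6, where each meets that height, and whether that is right or left of the point:
Z-11: no edge straddles that height → 0 crossings.
Z-15: 1–2 at x≈73.84 (right), 3–4 at x≈54.92 (left) → 1 crossing.
Z-6: no edge straddles that height → 0 crossings.
Z-3: 2–3 at x≈26.22 (left), 6–1 at x≈56.15 (left) → 0 crossings.
Only Z-15 has an odd count, so the point is inside Z-15.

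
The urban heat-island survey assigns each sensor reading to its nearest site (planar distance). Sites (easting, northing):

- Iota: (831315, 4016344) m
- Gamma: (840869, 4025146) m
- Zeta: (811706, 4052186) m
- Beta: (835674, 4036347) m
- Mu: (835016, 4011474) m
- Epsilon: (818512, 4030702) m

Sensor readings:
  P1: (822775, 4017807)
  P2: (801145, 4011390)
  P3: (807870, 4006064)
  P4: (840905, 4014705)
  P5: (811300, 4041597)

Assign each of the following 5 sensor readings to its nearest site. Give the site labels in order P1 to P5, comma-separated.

Iota, Epsilon, Iota, Mu, Zeta

P1 → Iota (d²=75071969.00)
P2 → Epsilon (d²=674566033.00)
P3 → Iota (d²=655346425.00)
P4 → Mu (d²=45119682.00)
P5 → Zeta (d²=112291757.00)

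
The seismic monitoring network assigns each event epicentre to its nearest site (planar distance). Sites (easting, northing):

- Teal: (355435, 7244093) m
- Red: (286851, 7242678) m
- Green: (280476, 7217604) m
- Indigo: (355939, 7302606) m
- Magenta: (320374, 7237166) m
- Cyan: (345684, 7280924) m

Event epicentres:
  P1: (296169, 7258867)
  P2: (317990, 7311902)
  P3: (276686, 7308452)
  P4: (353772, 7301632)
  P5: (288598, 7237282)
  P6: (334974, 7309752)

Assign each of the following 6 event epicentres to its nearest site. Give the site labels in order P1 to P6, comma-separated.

Red, Indigo, Red, Indigo, Red, Indigo

P1 → Red (d²=348908845.00)
P2 → Indigo (d²=1526542217.00)
P3 → Red (d²=4429546301.00)
P4 → Indigo (d²=5644565.00)
P5 → Red (d²=32168825.00)
P6 → Indigo (d²=490596541.00)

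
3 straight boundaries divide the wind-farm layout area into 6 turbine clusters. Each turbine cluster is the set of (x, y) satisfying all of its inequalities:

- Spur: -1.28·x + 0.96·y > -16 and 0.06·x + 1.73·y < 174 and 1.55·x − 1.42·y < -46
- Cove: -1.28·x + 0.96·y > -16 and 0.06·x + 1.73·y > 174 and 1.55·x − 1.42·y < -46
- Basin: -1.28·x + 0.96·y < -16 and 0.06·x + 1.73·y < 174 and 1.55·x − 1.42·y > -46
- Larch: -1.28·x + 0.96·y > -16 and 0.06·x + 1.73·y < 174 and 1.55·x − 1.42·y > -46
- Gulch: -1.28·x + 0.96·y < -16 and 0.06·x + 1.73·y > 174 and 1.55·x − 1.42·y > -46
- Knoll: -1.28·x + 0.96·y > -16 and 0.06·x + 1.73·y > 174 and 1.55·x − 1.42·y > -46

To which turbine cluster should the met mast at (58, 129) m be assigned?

-1.28·58 + 0.96·129 = 49.600, which is > -16
0.06·58 + 1.73·129 = 226.650, which is > 174
1.55·58 − 1.42·129 = -93.280, which is < -46
This sign pattern matches Cove.

Cove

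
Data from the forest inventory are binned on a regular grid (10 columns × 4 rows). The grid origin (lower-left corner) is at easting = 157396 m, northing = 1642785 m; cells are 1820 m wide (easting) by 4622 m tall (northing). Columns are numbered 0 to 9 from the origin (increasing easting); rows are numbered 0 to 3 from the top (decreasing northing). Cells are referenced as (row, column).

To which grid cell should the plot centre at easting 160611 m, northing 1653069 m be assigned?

(1, 1)

Column index: ⌊(160611 − 157396) / 1820⌋ = ⌊1.766⌋ = 1
Row offset from origin: ⌊(1653069 − 1642785) / 4622⌋ = ⌊2.225⌋ = 2 → row 1 (counted from top)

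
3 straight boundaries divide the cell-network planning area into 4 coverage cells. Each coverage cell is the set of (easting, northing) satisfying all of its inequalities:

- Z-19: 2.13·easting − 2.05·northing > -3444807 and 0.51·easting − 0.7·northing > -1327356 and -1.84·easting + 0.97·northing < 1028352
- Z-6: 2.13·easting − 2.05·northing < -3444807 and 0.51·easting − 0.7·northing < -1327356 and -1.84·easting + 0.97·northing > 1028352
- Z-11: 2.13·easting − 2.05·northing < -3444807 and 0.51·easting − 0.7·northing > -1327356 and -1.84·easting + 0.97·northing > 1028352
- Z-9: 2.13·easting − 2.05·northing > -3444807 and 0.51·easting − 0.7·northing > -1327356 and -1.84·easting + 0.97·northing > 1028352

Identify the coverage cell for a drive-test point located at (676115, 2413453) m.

Z-6

2.13·676115 − 2.05·2413453 = -3507453.700, which is < -3444807
0.51·676115 − 0.7·2413453 = -1344598.450, which is < -1327356
-1.84·676115 + 0.97·2413453 = 1096997.810, which is > 1028352
This sign pattern matches Z-6.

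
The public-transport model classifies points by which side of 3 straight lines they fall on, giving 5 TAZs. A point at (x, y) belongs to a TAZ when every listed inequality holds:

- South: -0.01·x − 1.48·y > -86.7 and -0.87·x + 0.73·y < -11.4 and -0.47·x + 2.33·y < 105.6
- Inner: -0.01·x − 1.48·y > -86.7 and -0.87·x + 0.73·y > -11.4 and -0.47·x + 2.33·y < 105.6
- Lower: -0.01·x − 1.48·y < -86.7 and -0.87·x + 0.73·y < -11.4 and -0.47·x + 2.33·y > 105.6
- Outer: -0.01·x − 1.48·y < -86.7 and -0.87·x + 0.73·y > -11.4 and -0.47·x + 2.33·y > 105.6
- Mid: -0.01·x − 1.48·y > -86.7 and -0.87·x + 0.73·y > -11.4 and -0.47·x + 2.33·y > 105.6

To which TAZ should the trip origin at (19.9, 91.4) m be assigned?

Outer

-0.01·19.9 − 1.48·91.4 = -135.471, which is < -86.7
-0.87·19.9 + 0.73·91.4 = 49.409, which is > -11.4
-0.47·19.9 + 2.33·91.4 = 203.609, which is > 105.6
This sign pattern matches Outer.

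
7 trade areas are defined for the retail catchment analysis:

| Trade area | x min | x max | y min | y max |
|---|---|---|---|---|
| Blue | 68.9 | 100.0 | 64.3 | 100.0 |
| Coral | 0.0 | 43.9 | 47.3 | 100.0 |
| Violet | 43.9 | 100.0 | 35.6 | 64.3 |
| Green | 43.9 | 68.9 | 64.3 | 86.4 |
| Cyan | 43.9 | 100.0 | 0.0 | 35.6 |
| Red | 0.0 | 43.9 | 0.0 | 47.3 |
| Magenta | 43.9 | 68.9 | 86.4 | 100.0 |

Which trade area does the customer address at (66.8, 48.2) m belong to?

Violet

The point has x = 66.8 and y = 48.2.
Only Violet satisfies 43.9 ≤ x ≤ 100.0 and 35.6 ≤ y ≤ 64.3.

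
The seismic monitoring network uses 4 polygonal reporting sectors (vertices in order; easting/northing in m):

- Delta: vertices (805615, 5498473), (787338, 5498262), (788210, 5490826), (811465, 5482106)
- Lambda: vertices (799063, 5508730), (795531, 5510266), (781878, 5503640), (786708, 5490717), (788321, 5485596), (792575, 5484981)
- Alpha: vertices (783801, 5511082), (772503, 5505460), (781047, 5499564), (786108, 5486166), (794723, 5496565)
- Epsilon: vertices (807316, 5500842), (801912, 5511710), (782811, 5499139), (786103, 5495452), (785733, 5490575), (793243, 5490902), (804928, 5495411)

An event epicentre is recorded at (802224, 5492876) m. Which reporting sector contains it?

Delta

Cast a ray rightward from (802224, 5492876). For each polygon, the edges (by vertex number in listed order) whose endpoints lie on opposite sides of northing = 5492876, where each meets that height, and whether that is right or left of the point:
Delta: 2–3 at easting≈787969.6 (left), 4–1 at easting≈807615.5 (right) → 1 crossing.
Lambda: 3–4 at easting≈785901.1 (left), 6–1 at easting≈794731.8 (left) → 0 crossings.
Alpha: 3–4 at easting≈783573.3 (left), 4–5 at easting≈791666.9 (left) → 0 crossings.
Epsilon: 4–5 at easting≈785907.6 (left), 6–7 at easting≈798358.6 (left) → 0 crossings.
Only Delta has an odd count, so the point is inside Delta.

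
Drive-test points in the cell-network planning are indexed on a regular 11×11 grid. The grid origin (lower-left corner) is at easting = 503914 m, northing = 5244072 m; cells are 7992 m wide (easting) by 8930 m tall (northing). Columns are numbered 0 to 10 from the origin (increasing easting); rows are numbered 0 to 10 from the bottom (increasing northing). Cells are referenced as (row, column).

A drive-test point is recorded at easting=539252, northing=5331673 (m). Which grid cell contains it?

(9, 4)

Column index: ⌊(539252 − 503914) / 7992⌋ = ⌊4.422⌋ = 4
Row offset from origin: ⌊(5331673 − 5244072) / 8930⌋ = ⌊9.810⌋ = 9 → row 9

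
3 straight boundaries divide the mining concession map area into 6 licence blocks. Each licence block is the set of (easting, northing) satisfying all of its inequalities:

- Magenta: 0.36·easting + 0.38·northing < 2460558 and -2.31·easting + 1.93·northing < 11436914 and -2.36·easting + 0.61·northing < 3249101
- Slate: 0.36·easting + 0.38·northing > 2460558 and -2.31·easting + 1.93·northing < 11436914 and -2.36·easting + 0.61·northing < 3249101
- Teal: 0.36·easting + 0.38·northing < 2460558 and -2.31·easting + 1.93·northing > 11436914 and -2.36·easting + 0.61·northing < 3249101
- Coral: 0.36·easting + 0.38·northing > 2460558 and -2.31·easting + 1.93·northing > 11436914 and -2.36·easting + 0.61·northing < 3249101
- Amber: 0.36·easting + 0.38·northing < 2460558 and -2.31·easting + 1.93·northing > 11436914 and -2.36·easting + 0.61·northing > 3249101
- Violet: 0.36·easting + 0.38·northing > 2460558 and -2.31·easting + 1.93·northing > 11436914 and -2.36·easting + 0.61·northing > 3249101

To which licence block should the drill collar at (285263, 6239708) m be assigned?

0.36·285263 + 0.38·6239708 = 2473783.720, which is > 2460558
-2.31·285263 + 1.93·6239708 = 11383678.910, which is < 11436914
-2.36·285263 + 0.61·6239708 = 3133001.200, which is < 3249101
This sign pattern matches Slate.

Slate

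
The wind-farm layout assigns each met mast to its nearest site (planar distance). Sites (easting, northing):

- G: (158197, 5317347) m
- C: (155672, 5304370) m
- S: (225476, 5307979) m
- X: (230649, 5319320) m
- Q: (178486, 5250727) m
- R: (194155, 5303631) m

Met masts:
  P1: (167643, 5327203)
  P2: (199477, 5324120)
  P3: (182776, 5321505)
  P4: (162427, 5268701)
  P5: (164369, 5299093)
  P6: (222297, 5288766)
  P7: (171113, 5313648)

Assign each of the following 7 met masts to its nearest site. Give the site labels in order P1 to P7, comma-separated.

P1 → G (d²=186367652.00)
P2 → R (d²=448122805.00)
P3 → R (d²=448961517.00)
P4 → Q (d²=580956157.00)
P5 → C (d²=103484538.00)
P6 → S (d²=379245410.00)
P7 → G (d²=180505657.00)

G, R, R, Q, C, S, G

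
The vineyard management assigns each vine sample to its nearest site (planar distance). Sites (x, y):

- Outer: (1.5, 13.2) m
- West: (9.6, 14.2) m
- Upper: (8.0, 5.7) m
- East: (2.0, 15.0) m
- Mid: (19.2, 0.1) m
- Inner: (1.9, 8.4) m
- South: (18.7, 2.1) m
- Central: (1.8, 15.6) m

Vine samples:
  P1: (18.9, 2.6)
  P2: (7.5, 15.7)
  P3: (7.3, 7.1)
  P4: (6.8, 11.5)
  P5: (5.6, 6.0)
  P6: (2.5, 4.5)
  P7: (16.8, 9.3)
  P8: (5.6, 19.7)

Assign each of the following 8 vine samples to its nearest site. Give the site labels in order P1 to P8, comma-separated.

South, West, Upper, West, Upper, Inner, South, Central

P1 → South (d²=0.29)
P2 → West (d²=6.66)
P3 → Upper (d²=2.45)
P4 → West (d²=15.13)
P5 → Upper (d²=5.85)
P6 → Inner (d²=15.57)
P7 → South (d²=55.45)
P8 → Central (d²=31.25)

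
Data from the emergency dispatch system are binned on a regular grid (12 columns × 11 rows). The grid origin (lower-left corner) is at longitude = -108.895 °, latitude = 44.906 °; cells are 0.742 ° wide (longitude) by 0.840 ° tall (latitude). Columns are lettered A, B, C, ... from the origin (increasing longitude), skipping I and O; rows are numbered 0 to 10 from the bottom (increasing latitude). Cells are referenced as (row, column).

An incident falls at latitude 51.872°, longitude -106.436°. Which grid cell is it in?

(8, D)

Column index: ⌊(-106.436 − -108.895) / 0.742⌋ = ⌊3.314⌋ = 3 → column D
Row offset from origin: ⌊(51.872 − 44.906) / 0.840⌋ = ⌊8.293⌋ = 8 → row 8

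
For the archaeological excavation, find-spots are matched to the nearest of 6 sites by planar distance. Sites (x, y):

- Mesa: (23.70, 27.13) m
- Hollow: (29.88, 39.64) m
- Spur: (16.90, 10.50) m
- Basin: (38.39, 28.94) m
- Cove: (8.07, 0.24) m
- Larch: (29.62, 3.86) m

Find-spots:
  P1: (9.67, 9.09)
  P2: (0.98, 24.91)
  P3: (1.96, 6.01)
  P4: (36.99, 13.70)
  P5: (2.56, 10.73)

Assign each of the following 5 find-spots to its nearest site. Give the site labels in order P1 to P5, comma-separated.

P1 → Spur (d²=54.26)
P2 → Spur (d²=461.09)
P3 → Cove (d²=70.62)
P4 → Larch (d²=151.14)
P5 → Cove (d²=140.40)

Spur, Spur, Cove, Larch, Cove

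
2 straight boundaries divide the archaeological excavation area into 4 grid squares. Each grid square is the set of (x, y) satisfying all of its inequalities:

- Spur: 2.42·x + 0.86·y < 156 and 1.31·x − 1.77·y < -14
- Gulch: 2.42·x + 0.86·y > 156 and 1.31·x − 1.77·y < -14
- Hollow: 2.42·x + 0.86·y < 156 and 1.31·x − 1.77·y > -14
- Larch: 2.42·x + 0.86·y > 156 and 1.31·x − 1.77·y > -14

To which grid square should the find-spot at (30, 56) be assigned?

Spur

2.42·30 + 0.86·56 = 120.760, which is < 156
1.31·30 − 1.77·56 = -59.820, which is < -14
This sign pattern matches Spur.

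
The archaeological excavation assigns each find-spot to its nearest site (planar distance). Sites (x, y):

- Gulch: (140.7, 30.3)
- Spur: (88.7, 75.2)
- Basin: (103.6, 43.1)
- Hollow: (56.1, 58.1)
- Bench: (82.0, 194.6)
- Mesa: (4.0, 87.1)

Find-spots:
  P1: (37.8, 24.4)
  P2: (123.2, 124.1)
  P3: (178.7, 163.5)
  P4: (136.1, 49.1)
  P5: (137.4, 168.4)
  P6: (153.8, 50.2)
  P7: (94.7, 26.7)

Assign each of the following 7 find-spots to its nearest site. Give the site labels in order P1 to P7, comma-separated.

P1 → Hollow (d²=1470.58)
P2 → Spur (d²=3581.46)
P3 → Bench (d²=10318.10)
P4 → Gulch (d²=374.60)
P5 → Bench (d²=3755.60)
P6 → Gulch (d²=567.62)
P7 → Basin (d²=348.17)

Hollow, Spur, Bench, Gulch, Bench, Gulch, Basin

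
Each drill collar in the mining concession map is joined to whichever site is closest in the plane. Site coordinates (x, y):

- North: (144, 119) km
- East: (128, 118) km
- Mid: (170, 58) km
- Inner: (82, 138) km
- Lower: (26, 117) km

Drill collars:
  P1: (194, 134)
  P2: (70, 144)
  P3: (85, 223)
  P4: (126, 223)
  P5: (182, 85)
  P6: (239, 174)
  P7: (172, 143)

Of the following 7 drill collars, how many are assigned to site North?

P1 → North
P2 → Inner
P3 → Inner
P4 → Inner
P5 → Mid
P6 → North
P7 → North
3 of the 7 go to North.

3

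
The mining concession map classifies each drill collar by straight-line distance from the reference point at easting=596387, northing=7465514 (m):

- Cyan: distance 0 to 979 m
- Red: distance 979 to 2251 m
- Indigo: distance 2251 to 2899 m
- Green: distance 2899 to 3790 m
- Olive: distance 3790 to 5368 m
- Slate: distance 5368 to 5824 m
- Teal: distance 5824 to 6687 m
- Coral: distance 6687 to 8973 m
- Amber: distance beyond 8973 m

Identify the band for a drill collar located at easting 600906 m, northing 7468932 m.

Slate

Distance = √((600906−596387)² + (7468932−7465514)²) = √(20421361.000 + 11682724.000) = 5666.047 m.
5368 ≤ 5666.047 < 5824 → Slate.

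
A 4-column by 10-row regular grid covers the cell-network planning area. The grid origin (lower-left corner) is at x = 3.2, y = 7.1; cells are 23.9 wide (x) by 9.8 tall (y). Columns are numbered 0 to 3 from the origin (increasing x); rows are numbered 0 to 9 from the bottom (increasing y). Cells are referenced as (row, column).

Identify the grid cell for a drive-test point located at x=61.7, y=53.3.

(4, 2)

Column index: ⌊(61.7 − 3.2) / 23.9⌋ = ⌊2.448⌋ = 2
Row offset from origin: ⌊(53.3 − 7.1) / 9.8⌋ = ⌊4.714⌋ = 4 → row 4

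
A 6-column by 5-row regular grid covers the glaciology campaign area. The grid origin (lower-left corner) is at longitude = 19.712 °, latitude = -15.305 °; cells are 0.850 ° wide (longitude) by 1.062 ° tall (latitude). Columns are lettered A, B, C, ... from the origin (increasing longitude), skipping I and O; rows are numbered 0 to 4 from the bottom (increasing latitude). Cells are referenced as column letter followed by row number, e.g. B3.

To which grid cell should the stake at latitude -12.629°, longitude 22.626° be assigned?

Column index: ⌊(22.626 − 19.712) / 0.850⌋ = ⌊3.428⌋ = 3 → column D
Row offset from origin: ⌊(-12.629 − -15.305) / 1.062⌋ = ⌊2.520⌋ = 2 → row 2

D2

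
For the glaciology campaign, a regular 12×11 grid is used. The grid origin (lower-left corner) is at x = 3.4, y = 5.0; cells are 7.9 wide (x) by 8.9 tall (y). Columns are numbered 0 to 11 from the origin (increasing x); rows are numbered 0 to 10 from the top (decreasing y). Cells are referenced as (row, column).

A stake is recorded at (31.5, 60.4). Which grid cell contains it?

Column index: ⌊(31.5 − 3.4) / 7.9⌋ = ⌊3.557⌋ = 3
Row offset from origin: ⌊(60.4 − 5.0) / 8.9⌋ = ⌊6.225⌋ = 6 → row 4 (counted from top)

(4, 3)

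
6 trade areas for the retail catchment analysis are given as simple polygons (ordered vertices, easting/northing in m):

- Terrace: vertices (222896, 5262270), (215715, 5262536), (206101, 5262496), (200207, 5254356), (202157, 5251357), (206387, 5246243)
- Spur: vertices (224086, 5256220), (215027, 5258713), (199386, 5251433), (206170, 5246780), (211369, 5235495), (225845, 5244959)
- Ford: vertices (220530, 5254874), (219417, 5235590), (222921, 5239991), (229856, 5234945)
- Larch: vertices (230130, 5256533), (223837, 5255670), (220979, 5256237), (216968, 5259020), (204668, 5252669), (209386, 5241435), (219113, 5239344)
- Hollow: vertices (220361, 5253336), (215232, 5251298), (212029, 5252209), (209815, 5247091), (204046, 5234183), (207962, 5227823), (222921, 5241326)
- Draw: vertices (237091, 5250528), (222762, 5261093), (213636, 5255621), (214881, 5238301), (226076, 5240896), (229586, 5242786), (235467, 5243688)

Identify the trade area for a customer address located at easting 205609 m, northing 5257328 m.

Cast a ray rightward from (205609, 5257328). For each polygon, the edges (by vertex number in listed order) whose endpoints lie on opposite sides of northing = 5257328, where each meets that height, and whether that is right or left of the point:
Terrace: 3–4 at easting≈202359.0 (left), 6–1 at easting≈217805.4 (right) → 1 crossing.
Spur: 1–2 at easting≈220059.8 (right), 2–3 at easting≈212051.3 (right) → 2 crossings.
Ford: no edge straddles that height → 0 crossings.
Larch: 3–4 at easting≈219406.6 (right), 4–5 at easting≈213691.1 (right) → 2 crossings.
Hollow: no edge straddles that height → 0 crossings.
Draw: 1–2 at easting≈227868.4 (right), 2–3 at easting≈216482.9 (right) → 2 crossings.
Only Terrace has an odd count, so the point is inside Terrace.

Terrace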